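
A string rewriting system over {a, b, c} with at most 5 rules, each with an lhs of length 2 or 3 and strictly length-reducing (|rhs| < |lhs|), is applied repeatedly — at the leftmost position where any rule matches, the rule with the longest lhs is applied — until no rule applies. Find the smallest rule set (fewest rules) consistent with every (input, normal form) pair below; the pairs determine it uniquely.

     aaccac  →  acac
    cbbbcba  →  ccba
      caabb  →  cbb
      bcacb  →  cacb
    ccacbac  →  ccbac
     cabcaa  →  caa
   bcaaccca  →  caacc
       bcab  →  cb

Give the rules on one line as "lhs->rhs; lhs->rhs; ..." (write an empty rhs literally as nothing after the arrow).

  | aaccac => aabcc => acac
  | cbbbcba => cbbcba => cbcba => ccba
  | caabb => cabb => cbb
  | bcacb => cacb

ab->b; abc->ca; bc->c; cca->bc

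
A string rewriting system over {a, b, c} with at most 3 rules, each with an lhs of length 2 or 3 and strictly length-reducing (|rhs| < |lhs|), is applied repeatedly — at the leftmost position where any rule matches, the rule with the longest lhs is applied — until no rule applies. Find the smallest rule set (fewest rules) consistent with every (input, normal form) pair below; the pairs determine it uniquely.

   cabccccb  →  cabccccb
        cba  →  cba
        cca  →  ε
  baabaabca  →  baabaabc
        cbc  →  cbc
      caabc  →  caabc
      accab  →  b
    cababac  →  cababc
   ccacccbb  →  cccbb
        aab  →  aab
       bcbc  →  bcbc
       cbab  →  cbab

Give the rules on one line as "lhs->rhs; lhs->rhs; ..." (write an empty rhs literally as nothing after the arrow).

ac->c; bca->bc; cca->

  | cabccccb
  | cba
  | cca => ε
  | baabaabca => baabaabc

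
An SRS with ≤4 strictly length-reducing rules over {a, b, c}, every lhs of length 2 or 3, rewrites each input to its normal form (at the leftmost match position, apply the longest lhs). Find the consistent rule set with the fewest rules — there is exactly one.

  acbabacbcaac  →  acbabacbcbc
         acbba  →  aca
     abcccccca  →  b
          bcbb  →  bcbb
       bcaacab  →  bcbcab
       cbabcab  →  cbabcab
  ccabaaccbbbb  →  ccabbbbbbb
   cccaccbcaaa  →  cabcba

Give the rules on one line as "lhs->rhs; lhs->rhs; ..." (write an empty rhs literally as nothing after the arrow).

  | acbabacbcaac => acbabacbcbc
  | acbba => aca
  | abcccccca => abbcccca => abbbcca => abbbba => abba => aa => b
  | bcbb

aa->b; bba->a; bcc->bb; cac->a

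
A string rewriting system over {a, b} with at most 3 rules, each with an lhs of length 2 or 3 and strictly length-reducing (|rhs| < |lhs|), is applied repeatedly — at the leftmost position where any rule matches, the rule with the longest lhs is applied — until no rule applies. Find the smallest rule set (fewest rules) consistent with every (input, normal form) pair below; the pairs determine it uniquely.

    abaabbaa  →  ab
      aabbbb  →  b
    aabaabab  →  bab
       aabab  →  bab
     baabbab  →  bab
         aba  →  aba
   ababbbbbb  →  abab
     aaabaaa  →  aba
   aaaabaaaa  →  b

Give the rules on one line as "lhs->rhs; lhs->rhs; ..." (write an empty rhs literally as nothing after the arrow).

  | abaabbaa => abbbaa => abbaa => abaa => ab
  | aabbbb => bbbb => bbb => bb => b
  | aabaabab => baabab => bbab => bab
  | aabab => bab

aa->; bb->b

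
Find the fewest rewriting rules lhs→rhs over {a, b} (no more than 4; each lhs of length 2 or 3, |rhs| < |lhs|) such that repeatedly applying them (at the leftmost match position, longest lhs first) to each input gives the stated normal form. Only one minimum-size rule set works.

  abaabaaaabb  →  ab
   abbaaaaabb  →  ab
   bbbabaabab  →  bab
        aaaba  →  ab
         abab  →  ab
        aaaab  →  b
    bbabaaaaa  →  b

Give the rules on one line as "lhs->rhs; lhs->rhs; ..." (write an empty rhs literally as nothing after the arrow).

  | abaabaaaabb => ababaaaabb => abbaaaabb => abaaabb => abaabb => ababb => abbb => abb => ab
  | abbaaaaabb => abaaaabb => abaaabb => abaabb => ababb => abbb => abb => ab
  | bbbabaabab => bbabaabab => bbaabab => babab => babb => bab
  | aaaba => aba => ab

aa->; aba->ab; bb->b; bba->b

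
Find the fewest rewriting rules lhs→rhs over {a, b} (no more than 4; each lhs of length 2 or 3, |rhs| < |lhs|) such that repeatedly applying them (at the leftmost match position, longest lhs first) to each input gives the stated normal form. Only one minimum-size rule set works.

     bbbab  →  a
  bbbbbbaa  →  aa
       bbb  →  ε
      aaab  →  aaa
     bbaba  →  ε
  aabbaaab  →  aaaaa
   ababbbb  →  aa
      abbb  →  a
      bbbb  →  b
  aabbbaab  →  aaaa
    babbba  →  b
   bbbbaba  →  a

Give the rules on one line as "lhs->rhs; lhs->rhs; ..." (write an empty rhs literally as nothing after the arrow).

  | bbbab => ab => a
  | bbbbbbaa => bbbaa => aa
  | bbb => ε
  | aaab => aaa

ab->a; ba->; bab->; bbb->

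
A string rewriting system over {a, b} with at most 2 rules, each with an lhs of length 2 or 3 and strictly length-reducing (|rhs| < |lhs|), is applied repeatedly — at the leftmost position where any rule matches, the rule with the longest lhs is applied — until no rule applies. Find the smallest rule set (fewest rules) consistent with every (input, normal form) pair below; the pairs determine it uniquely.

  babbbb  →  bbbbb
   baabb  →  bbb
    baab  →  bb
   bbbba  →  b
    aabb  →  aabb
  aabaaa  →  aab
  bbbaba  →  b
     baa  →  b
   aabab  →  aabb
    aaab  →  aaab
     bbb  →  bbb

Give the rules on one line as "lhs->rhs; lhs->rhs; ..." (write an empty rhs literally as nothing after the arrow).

  | babbbb => bbbbb
  | baabb => babb => bbb
  | baab => bab => bb
  | bbbba => bbba => bba => ba => b

ba->b; bba->ba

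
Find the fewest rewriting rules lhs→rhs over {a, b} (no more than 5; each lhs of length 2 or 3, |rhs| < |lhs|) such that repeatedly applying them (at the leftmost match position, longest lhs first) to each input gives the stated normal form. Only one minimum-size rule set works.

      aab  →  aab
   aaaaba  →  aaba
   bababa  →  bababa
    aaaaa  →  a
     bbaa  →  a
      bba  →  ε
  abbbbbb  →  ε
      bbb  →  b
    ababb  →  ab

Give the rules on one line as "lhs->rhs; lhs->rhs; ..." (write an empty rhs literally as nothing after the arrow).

aaa->a; abb->; bb->; bba->

  | aab
  | aaaaba => aaba
  | bababa
  | aaaaa => aaa => a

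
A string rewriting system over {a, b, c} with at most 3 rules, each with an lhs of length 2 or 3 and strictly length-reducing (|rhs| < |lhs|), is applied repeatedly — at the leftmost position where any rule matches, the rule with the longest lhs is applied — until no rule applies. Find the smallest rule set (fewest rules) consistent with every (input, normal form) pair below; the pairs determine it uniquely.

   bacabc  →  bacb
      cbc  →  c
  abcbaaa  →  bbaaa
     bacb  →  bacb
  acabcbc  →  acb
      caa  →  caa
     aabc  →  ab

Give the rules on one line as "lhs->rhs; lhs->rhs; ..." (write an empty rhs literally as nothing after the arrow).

abc->b; bc->

  | bacabc => bacb
  | cbc => c
  | abcbaaa => bbaaa
  | bacb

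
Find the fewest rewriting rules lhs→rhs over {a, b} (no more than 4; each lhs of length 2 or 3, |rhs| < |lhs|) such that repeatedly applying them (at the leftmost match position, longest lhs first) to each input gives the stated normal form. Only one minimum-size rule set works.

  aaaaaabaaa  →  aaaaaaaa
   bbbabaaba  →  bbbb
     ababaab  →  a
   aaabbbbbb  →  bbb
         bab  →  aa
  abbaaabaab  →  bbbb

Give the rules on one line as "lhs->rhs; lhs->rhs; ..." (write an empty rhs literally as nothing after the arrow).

  | aaaaaabaaa => aaaaaaaa
  | bbbabaaba => bbaaaaba => bbbaaba => bbbbba => bbbb
  | ababaab => abaab => aab => a
  | aaabbbbbb => aabbbbb => abbbb => bbb

ab->; ba->; baa->bb; bab->aa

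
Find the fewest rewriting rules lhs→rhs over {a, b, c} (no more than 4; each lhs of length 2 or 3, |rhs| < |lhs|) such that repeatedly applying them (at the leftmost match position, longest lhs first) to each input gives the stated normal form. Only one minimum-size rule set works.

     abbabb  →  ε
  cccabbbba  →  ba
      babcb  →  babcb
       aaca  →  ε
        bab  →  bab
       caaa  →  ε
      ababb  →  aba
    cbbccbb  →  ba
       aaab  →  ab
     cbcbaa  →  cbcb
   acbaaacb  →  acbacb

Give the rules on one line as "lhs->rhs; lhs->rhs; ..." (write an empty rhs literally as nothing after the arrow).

  | abbabb => aabb => bb => ε
  | cccabbbba => baabbbba => bbbbba => bbba => ba
  | babcb
  | aaca => ca => ε

aa->; bb->; ca->; ccc->ba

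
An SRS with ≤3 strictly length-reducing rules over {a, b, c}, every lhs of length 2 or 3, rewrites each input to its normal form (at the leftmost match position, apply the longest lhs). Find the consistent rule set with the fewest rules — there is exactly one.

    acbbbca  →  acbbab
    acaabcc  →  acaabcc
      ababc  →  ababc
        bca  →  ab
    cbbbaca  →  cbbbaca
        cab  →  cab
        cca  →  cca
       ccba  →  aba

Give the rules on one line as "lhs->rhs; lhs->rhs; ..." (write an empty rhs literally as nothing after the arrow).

bca->ab; ccb->ab

  | acbbbca => acbbab
  | acaabcc
  | ababc
  | bca => ab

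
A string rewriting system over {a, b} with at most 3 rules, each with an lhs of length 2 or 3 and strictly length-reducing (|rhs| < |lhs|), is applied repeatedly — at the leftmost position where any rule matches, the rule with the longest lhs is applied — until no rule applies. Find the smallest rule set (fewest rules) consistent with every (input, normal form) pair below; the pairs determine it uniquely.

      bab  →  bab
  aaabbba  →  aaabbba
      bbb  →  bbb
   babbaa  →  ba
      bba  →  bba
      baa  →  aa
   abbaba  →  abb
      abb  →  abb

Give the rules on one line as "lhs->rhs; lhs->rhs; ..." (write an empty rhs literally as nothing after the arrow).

  | bab
  | aaabbba
  | bbb
  | babbaa => babaa => ba

aba->; baa->aa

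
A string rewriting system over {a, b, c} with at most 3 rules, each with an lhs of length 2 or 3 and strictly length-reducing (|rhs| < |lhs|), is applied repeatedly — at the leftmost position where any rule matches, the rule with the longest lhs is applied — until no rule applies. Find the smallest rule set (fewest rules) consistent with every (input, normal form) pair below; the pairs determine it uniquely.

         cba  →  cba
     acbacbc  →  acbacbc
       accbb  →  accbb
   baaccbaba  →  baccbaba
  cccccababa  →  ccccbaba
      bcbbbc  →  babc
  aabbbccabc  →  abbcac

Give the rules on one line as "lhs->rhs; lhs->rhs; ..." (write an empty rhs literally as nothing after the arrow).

  | cba
  | acbacbc
  | accbb
  | baaccbaba => baccbaba

aa->a; bcb->ca; cab->ba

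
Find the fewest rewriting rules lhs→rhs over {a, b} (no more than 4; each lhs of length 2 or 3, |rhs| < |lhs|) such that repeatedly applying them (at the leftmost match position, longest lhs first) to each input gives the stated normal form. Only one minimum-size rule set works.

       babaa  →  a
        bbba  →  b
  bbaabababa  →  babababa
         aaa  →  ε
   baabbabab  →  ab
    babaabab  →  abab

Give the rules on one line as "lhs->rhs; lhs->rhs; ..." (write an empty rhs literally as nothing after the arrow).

  | babaa => baa => a
  | bbba => bba => b
  | bbaabababa => babababa
  | aaa => ε

aaa->; baa->a; bb->b; bba->b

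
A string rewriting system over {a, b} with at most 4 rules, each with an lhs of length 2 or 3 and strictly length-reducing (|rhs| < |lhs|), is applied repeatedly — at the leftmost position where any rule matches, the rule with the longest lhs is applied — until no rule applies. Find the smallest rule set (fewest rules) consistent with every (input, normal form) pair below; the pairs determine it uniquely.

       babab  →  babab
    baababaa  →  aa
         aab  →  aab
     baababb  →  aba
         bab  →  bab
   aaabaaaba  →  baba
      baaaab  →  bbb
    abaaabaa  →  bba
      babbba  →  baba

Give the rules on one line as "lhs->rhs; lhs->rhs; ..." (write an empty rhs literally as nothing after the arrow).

aaa->bb; abb->a; baa->a

  | babab
  | baababaa => ababaa => abaa => aa
  | aab
  | baababb => ababb => aba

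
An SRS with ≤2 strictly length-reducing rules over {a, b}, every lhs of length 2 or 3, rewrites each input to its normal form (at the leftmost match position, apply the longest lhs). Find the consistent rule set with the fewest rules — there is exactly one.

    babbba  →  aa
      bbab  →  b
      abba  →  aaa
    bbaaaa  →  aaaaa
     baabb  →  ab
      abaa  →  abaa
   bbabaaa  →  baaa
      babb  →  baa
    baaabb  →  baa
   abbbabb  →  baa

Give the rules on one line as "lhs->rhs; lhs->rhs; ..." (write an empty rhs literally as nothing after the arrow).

  | babbba => baaba => bba => aa
  | bbab => aab => b
  | abba => aaa
  | bbaaaa => aaaaa

aab->b; bb->a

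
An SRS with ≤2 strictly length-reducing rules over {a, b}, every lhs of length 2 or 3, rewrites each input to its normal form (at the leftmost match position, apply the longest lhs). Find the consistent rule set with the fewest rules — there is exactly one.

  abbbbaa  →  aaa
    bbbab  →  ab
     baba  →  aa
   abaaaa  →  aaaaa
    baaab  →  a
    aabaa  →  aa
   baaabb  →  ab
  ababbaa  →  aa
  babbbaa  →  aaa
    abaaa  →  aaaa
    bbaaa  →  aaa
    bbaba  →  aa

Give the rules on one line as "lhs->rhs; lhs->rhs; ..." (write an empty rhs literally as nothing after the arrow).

  | abbbbaa => abbbaa => abbaa => abaa => aaa
  | bbbab => bbab => bab => ab
  | baba => aba => aa
  | abaaaa => aaaaa

aab->; ba->a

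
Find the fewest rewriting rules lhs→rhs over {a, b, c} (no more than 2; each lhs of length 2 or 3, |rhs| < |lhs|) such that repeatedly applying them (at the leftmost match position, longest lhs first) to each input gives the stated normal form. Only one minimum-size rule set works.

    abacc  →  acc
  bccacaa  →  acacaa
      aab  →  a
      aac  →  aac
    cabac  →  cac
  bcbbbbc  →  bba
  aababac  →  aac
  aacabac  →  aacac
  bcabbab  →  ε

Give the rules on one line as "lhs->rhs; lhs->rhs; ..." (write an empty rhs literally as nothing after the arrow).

ab->; bc->a

  | abacc => acc
  | bccacaa => acacaa
  | aab => a
  | aac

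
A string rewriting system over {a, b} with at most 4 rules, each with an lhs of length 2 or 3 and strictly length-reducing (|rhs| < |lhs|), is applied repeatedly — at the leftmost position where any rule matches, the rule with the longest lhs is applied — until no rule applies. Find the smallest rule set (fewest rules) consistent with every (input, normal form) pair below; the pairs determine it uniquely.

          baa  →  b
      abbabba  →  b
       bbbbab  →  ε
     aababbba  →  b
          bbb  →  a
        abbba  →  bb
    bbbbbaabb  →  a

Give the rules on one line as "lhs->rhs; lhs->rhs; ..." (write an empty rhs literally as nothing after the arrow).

aa->b; ab->; ba->b; bbb->a

  | baa => ba => b
  | abbabba => babba => bbba => aa => b
  | bbbbab => abab => ab => ε
  | aababbba => bbabbba => bbbbba => abba => ba => b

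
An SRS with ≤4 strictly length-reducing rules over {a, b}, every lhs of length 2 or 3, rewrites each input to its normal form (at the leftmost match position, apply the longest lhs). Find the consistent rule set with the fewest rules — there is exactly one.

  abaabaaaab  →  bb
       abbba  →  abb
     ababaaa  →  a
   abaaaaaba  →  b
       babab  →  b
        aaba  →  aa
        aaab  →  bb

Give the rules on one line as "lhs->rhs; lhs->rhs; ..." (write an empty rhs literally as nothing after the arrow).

  | abaabaaaab => babaaaab => baaaab => aaab => bb
  | abbba => abb
  | ababaaa => bbaaa => baa => a
  | abaaaaaba => baaaaba => aaaba => bba => b

aaa->b; aab->a; aba->b; ba->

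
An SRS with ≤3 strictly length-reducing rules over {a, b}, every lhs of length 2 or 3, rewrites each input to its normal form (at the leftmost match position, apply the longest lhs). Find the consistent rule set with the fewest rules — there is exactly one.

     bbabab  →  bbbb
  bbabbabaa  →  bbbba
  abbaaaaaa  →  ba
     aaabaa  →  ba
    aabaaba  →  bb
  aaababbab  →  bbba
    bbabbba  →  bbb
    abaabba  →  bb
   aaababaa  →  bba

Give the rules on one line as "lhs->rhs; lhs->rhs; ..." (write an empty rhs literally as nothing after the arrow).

  | bbabab => bbbb
  | bbabbabaa => bbababaa => bbbbaa => bbbba
  | abbaaaaaa => abaaaaaa => baaaaa => baaaa => baaa => baa => ba
  | aaabaa => aabaa => abaa => ba

aa->a; ab->a; aba->b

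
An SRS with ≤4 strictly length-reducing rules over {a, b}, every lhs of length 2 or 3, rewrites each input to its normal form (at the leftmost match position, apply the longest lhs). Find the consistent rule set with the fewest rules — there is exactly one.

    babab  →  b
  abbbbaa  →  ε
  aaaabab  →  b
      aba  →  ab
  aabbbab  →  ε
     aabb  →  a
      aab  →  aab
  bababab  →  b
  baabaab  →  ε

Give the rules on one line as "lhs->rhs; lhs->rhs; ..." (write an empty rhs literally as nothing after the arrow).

aaa->b; aba->ab; abb->; ba->

  | babab => bab => b
  | abbbbaa => bbaa => ba => ε
  | aaaabab => babab => bab => b
  | aba => ab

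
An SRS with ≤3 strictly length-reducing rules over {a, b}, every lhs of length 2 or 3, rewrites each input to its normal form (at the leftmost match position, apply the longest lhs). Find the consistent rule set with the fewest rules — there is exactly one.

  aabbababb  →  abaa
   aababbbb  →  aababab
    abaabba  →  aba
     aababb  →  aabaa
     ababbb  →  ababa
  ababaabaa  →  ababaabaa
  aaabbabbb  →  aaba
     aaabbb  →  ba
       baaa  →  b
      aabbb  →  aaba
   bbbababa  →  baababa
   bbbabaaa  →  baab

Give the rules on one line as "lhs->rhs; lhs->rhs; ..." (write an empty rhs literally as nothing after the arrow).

aaa->; bb->a; bbb->ba

  | aabbababb => aaaababb => ababb => abaa
  | aababbbb => aababab
  | abaabba => abaaaa => aba
  | aababb => aabaa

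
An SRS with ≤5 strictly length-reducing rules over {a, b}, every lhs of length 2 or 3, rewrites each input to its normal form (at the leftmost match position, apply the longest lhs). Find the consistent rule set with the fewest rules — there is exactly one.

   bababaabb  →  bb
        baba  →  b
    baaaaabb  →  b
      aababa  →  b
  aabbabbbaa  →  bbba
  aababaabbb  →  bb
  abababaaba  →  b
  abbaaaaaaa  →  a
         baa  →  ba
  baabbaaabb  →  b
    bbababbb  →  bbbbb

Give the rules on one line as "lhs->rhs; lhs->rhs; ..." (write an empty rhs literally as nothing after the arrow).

aa->; aba->; abb->; baa->ba

  | bababaabb => bbaabb => bbabb => bb
  | baba => b
  | baaaaabb => baaaabb => baaabb => baabb => babb => b
  | aababa => baba => b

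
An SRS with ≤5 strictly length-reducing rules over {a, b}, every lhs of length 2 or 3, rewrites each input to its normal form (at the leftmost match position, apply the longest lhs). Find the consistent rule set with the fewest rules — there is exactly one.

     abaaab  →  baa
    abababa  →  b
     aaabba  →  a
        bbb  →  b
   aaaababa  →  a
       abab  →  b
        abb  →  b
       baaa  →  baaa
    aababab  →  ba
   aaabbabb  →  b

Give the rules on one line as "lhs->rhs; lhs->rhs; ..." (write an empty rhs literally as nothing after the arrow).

  | abaaab => baab => baa
  | abababa => bbaba => baba => bb => b
  | aaabba => aaba => ab => a
  | bbb => bb => b

ab->a; aba->b; abb->b; bb->b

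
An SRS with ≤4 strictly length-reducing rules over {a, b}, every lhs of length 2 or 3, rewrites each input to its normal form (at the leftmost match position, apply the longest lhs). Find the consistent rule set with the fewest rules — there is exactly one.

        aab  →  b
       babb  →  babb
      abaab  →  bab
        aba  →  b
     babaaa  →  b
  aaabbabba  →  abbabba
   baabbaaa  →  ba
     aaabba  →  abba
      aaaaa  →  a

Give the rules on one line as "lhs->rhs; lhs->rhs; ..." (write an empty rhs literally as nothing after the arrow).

aa->; aba->b; baa->

  | aab => b
  | babb
  | abaab => bab
  | aba => b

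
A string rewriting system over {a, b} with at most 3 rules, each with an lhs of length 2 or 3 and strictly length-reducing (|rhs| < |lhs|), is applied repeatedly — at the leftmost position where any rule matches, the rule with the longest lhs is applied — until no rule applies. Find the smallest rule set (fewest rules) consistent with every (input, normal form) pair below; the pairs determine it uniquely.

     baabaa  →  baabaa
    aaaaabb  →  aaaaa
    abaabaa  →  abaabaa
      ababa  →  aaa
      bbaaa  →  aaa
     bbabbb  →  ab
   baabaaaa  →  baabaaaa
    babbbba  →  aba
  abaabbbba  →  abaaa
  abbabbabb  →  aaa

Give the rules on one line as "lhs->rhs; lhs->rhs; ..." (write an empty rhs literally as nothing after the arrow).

bab->a; bb->

  | baabaa
  | aaaaabb => aaaaa
  | abaabaa
  | ababa => aaa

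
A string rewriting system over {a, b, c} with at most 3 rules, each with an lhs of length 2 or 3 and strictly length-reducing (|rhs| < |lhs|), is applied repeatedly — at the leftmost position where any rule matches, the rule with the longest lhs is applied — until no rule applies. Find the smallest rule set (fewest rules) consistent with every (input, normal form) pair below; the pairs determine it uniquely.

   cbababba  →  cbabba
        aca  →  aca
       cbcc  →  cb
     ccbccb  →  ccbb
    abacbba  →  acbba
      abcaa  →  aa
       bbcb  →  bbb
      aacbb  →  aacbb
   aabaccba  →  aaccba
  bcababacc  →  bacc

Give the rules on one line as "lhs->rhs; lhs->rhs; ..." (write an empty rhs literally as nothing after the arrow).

  | cbababba => cbabba
  | aca
  | cbcc => cbc => cb
  | ccbccb => ccbcb => ccbb

aba->a; bc->b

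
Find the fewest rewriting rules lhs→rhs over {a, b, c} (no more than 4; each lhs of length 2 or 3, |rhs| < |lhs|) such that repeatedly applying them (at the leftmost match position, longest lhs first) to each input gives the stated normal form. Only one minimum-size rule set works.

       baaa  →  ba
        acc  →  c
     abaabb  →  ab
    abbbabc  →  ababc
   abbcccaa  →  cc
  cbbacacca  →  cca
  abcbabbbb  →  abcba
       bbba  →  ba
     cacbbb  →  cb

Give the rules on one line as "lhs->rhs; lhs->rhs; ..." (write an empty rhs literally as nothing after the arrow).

aa->; ac->; bb->

  | baaa => ba
  | acc => c
  | abaabb => abbb => ab
  | abbbabc => ababc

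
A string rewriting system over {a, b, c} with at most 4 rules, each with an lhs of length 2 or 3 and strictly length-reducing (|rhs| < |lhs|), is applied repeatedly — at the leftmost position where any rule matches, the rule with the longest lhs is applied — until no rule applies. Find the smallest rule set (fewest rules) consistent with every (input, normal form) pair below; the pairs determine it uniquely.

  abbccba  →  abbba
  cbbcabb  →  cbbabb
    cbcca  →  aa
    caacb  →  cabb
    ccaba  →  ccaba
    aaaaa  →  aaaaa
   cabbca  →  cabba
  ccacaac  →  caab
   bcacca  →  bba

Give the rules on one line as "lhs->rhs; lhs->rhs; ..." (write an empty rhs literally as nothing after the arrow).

ac->b; bc->b; cba->aa

  | abbccba => abbcba => abbba
  | cbbcabb => cbbabb
  | cbcca => cbca => cba => aa
  | caacb => cabb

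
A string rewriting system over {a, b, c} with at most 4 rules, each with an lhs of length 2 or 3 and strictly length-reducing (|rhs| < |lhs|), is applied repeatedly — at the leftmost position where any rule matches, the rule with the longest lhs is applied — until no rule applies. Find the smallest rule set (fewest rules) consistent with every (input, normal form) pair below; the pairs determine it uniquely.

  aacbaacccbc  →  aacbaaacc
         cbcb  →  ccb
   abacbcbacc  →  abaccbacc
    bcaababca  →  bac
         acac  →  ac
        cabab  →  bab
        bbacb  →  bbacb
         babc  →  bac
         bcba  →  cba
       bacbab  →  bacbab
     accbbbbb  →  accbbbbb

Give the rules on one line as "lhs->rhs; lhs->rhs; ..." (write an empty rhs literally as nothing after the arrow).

bc->c; bca->c; ca->; ccc->ac

  | aacbaacccbc => aacbaaacbc => aacbaaacc
  | cbcb => ccb
  | abacbcbacc => abaccbacc
  | bcaababca => cababca => babca => bac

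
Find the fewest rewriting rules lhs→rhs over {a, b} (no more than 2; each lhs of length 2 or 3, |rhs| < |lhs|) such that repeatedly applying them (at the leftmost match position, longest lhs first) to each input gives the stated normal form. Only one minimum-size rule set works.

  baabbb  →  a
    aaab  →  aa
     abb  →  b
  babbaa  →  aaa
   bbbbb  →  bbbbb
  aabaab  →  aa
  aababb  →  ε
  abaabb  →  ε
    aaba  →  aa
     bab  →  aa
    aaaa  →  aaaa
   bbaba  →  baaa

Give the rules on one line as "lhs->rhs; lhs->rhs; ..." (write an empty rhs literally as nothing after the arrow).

ab->; bab->aa

  | baabbb => babb => aab => a
  | aaab => aa
  | abb => b
  | babbaa => aabaa => aaa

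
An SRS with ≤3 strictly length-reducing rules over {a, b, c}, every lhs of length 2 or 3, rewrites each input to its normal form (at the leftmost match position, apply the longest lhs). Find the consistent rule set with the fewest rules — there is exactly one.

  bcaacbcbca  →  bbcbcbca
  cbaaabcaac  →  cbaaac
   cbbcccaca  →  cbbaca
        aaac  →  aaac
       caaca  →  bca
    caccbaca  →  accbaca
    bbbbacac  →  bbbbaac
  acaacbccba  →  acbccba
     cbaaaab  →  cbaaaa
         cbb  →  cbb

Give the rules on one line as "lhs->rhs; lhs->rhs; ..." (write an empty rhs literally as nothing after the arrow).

  | bcaacbcbca => bbcbcbca
  | cbaaabcaac => cbaaacaac => cbaaabc => cbaaac
  | cbbcccaca => cbbccaca => cbbcaca => cbbaca
  | aaac

ab->a; caa->b; cac->ac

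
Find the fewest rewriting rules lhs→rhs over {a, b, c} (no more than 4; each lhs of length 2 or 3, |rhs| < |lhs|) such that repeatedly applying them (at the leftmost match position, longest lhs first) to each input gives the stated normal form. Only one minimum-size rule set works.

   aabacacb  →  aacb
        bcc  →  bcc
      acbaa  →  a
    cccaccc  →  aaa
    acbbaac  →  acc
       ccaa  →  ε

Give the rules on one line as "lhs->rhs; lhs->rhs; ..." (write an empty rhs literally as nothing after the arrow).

  | aabacacb => aacacb => aacb
  | bcc
  | acbaa => aca => a
  | cccaccc => aaccc => aaa

ba->; ca->; ccc->a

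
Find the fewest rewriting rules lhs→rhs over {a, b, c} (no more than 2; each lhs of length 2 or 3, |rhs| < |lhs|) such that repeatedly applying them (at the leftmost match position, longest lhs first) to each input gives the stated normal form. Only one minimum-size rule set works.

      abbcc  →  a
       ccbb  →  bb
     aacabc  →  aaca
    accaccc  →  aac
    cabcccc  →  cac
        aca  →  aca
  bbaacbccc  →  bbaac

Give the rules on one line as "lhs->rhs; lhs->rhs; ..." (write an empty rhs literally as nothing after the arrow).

bc->; cc->

  | abbcc => abc => a
  | ccbb => bb
  | aacabc => aaca
  | accaccc => aaccc => aac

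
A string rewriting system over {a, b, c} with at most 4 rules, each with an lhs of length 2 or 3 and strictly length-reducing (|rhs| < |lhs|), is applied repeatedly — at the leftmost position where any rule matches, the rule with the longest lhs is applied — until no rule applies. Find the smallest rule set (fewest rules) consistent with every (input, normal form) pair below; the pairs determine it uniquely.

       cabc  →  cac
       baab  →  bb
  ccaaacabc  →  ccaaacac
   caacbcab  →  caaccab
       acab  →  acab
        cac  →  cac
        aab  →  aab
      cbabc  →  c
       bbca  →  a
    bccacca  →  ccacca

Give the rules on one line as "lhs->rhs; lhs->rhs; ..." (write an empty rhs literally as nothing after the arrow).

  | cabc => cac
  | baab => bab => bb
  | ccaaacabc => ccaaacac
  | caacbcab => caaccab

ba->b; bbc->; bc->c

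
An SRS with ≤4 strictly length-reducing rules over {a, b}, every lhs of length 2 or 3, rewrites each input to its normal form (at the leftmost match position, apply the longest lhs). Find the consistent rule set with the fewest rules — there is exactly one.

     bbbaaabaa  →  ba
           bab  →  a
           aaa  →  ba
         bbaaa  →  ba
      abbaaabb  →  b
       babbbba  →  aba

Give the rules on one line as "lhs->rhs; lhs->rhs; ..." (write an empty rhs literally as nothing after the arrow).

aa->b; bab->a; bb->b

  | bbbaaabaa => bbaaabaa => baaabaa => bbabaa => babaa => aaa => ba
  | bab => a
  | aaa => ba
  | bbaaa => baaa => bba => ba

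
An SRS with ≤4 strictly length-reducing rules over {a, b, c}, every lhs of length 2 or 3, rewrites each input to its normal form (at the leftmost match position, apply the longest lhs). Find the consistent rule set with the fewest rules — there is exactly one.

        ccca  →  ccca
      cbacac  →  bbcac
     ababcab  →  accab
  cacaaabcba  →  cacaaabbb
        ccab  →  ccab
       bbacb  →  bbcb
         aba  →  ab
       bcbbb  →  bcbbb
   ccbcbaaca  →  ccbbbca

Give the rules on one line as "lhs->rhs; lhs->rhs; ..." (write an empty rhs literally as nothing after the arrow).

ba->b; bab->c; cba->bb

  | ccca
  | cbacac => bbcac
  | ababcab => accab
  | cacaaabcba => cacaaabbb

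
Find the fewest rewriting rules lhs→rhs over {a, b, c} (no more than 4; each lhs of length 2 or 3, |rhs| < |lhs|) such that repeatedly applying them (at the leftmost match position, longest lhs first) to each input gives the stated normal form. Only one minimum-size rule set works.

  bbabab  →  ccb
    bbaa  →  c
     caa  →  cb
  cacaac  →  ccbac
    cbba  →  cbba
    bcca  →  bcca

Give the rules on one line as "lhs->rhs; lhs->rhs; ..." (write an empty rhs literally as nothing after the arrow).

aa->b; aba->bc; aca->cb; bbb->c

  | bbabab => bbbcb => ccb
  | bbaa => bbb => c
  | caa => cb
  | cacaac => ccbac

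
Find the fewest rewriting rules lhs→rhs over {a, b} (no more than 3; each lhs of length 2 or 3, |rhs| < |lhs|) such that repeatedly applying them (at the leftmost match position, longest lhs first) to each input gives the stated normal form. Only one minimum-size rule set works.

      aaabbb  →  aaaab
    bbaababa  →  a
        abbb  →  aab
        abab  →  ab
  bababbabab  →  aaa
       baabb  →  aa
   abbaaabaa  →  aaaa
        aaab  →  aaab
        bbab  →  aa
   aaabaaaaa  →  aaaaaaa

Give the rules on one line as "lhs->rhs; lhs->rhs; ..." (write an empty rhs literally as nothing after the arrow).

  | aaabbb => aaaab
  | bbaababa => abababa => ababa => aba => a
  | abbb => aab
  | abab => ab

ba->; bb->a; bba->ab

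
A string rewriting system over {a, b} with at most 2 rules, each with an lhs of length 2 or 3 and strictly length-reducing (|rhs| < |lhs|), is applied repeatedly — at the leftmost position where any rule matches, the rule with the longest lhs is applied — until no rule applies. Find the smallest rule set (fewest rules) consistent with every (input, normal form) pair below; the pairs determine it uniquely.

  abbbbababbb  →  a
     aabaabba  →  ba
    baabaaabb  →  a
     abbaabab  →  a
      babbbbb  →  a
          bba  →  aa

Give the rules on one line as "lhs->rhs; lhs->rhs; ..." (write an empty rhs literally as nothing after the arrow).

  | abbbbababbb => bbbbababbb => abbababbb => bbababbb => aababbb => ababbb => babbb => bbbb => abb => bb => a
  | aabaabba => abaabba => baabba => babba => bbba => aba => ba
  | baabaaabb => babaaabb => bbaaabb => aaaabb => aaabb => aabb => abb => bb => a
  | abbaabab => bbaabab => aaabab => aabab => abab => bab => bb => a

ab->b; bb->a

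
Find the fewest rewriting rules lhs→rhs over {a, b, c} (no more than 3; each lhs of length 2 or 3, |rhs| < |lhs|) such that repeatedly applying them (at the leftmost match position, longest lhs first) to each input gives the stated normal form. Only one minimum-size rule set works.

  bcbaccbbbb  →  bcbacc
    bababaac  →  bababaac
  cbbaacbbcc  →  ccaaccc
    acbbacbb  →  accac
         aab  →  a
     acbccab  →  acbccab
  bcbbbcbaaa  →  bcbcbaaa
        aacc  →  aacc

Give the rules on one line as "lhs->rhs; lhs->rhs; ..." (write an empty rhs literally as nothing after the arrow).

aab->a; bb->; bba->ca

  | bcbaccbbbb => bcbaccbb => bcbacc
  | bababaac
  | cbbaacbbcc => ccaacbbcc => ccaaccc
  | acbbacbb => accacbb => accac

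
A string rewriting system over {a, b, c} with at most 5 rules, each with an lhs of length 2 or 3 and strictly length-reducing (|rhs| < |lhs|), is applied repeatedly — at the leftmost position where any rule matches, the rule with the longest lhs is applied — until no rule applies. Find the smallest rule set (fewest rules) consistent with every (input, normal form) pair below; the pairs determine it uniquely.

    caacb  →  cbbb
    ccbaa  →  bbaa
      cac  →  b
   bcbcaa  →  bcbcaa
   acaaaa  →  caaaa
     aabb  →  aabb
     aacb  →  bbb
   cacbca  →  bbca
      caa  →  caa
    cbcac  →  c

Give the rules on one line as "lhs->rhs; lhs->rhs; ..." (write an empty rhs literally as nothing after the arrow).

aac->bb; ac->c; bcc->; cc->b

  | caacb => cbbb
  | ccbaa => bbaa
  | cac => cc => b
  | bcbcaa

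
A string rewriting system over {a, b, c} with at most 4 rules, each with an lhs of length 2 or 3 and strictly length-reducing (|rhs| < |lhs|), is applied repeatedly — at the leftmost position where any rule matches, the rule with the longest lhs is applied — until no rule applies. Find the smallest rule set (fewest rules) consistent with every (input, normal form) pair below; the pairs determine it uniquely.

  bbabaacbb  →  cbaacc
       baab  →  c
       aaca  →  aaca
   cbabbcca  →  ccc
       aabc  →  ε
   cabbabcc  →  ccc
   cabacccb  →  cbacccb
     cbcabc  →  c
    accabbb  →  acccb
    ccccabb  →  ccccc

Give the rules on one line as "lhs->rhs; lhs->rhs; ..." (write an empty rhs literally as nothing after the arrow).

ab->b; bb->c; bc->; cca->cc

  | bbabaacbb => cabaacbb => cbaacbb => cbaacc
  | baab => bab => bb => c
  | aaca
  | cbabbcca => cbbbcca => ccbcca => ccca => ccc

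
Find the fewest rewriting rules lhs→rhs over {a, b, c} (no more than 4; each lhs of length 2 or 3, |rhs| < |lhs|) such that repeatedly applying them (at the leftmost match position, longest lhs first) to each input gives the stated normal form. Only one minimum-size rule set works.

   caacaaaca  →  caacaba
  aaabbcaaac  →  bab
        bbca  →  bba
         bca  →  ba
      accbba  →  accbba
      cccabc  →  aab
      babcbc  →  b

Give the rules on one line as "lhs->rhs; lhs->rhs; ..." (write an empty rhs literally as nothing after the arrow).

aaa->ab; abb->; bc->b; ccc->a

  | caacaaaca => caacabca => caacaba
  | aaabbcaaac => abbbcaaac => bcaaac => baaac => babc => bab
  | bbca => bba
  | bca => ba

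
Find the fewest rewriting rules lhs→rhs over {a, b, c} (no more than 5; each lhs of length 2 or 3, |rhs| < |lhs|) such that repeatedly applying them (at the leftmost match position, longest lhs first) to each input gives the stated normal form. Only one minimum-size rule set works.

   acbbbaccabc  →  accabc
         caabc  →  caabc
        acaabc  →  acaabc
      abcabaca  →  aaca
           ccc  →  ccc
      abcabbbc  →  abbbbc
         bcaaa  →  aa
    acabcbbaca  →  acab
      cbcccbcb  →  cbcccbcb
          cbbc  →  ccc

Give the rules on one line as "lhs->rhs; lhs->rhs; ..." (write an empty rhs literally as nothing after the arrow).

ba->a; bca->b; cac->; cbb->cc

  | acbbbaccabc => accbaccabc => accaccabc => accabc
  | caabc
  | acaabc
  | abcabaca => abbaca => abaca => aaca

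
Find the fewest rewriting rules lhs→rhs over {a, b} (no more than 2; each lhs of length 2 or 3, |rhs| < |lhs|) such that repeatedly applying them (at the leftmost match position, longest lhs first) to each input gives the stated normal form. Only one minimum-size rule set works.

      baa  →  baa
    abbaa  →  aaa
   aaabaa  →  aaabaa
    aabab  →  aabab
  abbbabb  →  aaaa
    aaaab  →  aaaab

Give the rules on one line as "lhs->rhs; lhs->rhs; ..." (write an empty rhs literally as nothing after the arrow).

bb->; bbb->aa

  | baa
  | abbaa => aaa
  | aaabaa
  | aabab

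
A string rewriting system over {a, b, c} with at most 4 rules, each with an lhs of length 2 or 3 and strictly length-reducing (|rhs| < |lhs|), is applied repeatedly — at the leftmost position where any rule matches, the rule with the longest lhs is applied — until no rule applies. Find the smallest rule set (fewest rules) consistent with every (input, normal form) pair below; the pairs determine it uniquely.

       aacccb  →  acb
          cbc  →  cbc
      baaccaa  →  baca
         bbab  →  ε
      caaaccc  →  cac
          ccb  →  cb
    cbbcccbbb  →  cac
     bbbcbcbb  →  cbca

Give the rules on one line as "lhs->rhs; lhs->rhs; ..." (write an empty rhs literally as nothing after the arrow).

  | aacccb => acccb => accb => acb
  | cbc
  | baaccaa => baccaa => bacaa => baca
  | bbab => aab => ab => ε

aa->a; ab->; bb->a; cc->c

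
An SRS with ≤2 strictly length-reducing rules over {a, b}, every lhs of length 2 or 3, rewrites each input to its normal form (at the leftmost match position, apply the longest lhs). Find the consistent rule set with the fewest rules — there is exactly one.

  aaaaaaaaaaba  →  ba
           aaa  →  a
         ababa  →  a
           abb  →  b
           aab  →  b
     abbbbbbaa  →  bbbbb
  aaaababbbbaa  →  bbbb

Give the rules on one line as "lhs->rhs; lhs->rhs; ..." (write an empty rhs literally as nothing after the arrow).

  | aaaaaaaaaaba => aaaaaaaaba => aaaaaaba => aaaaba => aaba => ba
  | aaa => a
  | ababa => aba => a
  | abb => b

aa->; ab->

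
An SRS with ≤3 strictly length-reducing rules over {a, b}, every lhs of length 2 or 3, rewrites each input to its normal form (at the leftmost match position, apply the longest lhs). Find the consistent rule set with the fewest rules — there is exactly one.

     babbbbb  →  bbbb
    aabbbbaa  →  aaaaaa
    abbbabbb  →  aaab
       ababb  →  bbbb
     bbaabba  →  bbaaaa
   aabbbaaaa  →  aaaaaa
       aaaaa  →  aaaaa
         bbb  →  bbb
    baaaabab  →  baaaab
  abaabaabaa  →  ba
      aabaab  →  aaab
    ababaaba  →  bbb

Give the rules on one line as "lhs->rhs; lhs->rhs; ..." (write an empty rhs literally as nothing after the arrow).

  | babbbbb => bbbb
  | aabbbbaa => aaabbaa => aaaaaa
  | abbbabbb => aababbb => abbbbb => aabbb => aaab
  | ababb => bbbb

aba->bb; abb->aa; bab->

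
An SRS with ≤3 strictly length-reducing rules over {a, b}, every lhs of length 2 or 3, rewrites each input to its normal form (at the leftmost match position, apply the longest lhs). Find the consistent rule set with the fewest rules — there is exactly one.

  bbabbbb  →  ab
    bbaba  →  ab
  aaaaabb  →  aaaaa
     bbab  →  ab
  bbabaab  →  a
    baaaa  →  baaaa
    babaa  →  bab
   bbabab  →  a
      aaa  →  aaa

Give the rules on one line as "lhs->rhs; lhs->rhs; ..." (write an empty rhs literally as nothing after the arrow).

  | bbabbbb => abbbb => ab
  | bbaba => aba => ab
  | aaaaabb => aaaaa
  | bbab => ab

aba->ab; bb->; bbb->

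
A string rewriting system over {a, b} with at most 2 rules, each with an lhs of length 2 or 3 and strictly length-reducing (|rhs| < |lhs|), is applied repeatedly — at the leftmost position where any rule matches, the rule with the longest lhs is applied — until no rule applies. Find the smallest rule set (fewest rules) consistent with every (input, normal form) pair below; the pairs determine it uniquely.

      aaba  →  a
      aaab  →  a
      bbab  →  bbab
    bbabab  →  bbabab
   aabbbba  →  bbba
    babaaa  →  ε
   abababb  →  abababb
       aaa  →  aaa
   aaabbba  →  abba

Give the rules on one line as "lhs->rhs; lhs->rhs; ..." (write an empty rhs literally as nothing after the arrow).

  | aaba => a
  | aaab => a
  | bbab
  | bbabab

aab->; baa->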